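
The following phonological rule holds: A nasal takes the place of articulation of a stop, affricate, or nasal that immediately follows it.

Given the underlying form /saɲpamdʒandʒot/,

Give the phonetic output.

/ɲ/ before /p/ (labial) → [m]
/m/ before /dʒ/ (palatal) → [ɲ]
/n/ before /dʒ/ (palatal) → [ɲ]

[sampaɲdʒaɲdʒot]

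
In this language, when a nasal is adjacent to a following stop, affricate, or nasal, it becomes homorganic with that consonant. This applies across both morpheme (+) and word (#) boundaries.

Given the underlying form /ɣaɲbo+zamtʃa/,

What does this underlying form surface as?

/ɲ/ before /b/ (labial) → [m]
/m/ before /tʃ/ (palatal) → [ɲ]

[ɣambo+zaɲtʃa]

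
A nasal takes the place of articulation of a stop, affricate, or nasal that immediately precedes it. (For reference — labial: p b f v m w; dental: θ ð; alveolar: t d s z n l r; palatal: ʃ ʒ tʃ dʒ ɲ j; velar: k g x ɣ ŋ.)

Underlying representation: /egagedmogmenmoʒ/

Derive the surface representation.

[egagednogŋennoʒ]

/m/ after /d/ (alveolar) → [n]
/m/ after /g/ (velar) → [ŋ]
/m/ after /n/ (alveolar) → [n]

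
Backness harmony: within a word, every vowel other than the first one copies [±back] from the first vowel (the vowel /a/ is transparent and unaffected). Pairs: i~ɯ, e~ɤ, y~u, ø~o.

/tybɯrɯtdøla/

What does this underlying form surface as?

[tybiritdøla]

/ɯ/ harmonizes with /y/ ([-back]) → [i]
/ɯ/ harmonizes with /y/ ([-back]) → [i]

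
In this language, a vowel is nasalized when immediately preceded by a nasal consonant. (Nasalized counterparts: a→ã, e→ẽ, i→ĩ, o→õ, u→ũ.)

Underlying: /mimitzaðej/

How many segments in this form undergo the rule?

2

/i/ after nasal /m/ → [ĩ]
/i/ after nasal /m/ → [ĩ]
2 segments change.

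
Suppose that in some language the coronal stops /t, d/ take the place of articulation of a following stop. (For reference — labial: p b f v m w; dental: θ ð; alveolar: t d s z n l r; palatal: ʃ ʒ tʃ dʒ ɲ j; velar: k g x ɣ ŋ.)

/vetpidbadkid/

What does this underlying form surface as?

[veppibbagkid]

/t/ before /p/ (labial) → [p]
/d/ before /b/ (labial) → [b]
/d/ before /k/ (velar) → [g]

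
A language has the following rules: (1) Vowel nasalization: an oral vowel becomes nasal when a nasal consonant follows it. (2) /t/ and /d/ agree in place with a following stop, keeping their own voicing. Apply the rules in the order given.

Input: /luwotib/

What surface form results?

[luwotib]

Rule 1: no segment meets the rule's conditions; no change.
After rule 1: luwotib
Rule 2: no segment meets the rule's conditions; no change.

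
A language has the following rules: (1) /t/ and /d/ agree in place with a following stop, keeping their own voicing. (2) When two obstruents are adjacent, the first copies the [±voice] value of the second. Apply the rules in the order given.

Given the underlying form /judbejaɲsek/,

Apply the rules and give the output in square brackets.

[jubbejaɲsek]

Rule 1: /d/ before /b/ (labial) → [b]
After rule 1: jubbejaɲsek
Rule 2: no segment meets the rule's conditions; no change.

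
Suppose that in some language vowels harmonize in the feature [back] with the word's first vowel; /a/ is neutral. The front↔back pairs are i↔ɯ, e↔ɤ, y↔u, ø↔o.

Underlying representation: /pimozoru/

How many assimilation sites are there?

3

/o/ harmonizes with /i/ ([-back]) → [ø]
/o/ harmonizes with /i/ ([-back]) → [ø]
/u/ harmonizes with /i/ ([-back]) → [y]
3 segments change.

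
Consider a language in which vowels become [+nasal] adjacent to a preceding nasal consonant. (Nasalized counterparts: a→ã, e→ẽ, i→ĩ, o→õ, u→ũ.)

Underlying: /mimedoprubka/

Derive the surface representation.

[mĩmẽdoprubka]

/i/ after nasal /m/ → [ĩ]
/e/ after nasal /m/ → [ẽ]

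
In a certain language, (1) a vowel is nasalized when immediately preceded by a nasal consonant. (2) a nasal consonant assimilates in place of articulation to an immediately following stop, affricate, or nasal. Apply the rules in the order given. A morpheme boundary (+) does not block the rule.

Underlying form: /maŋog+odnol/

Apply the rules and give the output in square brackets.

[mãŋõg+odnõl]

Rule 1: /a/ after nasal /m/ → [ã]
Rule 1: /o/ after nasal /ŋ/ → [õ]
Rule 1: /o/ after nasal /n/ → [õ]
After rule 1: mãŋõg+odnõl
Rule 2: no segment meets the rule's conditions; no change.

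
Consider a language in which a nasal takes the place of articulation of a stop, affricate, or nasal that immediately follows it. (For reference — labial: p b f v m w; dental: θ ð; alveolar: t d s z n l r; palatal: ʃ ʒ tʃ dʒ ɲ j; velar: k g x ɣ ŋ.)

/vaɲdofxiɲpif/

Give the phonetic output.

/ɲ/ before /d/ (alveolar) → [n]
/ɲ/ before /p/ (labial) → [m]

[vandofximpif]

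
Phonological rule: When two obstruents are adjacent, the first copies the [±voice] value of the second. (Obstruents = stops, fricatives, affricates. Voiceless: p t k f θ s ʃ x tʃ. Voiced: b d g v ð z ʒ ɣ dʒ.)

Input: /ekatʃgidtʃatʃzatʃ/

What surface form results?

/tʃ/ before /g/ (voiced) → [dʒ]
/d/ before /tʃ/ (voiceless) → [t]
/tʃ/ before /z/ (voiced) → [dʒ]

[ekadʒgittʃadʒzatʃ]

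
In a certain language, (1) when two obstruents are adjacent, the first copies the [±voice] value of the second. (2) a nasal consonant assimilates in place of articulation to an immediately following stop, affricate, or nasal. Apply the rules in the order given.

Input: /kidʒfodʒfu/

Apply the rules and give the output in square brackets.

[kitʃfotʃfu]

Rule 1: /dʒ/ before /f/ (voiceless) → [tʃ]
Rule 1: /dʒ/ before /f/ (voiceless) → [tʃ]
After rule 1: kitʃfotʃfu
Rule 2: no segment meets the rule's conditions; no change.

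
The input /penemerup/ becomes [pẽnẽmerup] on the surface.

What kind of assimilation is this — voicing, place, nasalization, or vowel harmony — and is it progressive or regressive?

nasalization, regressive

/e/→[ẽ] /e/→[ẽ].
Each target copies a feature from the following segment, so the direction is regressive.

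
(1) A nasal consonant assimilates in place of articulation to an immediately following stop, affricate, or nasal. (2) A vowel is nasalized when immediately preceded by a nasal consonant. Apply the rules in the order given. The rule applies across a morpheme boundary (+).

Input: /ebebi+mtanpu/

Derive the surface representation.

Rule 1: /m/ before /t/ (alveolar) → [n]
Rule 1: /n/ before /p/ (labial) → [m]
After rule 1: ebebi+ntampu
Rule 2: no segment meets the rule's conditions; no change.

[ebebi+ntampu]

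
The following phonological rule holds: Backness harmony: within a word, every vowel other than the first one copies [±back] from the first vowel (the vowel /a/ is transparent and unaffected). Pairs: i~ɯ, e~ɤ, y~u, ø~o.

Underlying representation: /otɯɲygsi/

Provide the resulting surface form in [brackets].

/y/ harmonizes with /o/ ([+back]) → [u]
/i/ harmonizes with /o/ ([+back]) → [ɯ]

[otɯɲugsɯ]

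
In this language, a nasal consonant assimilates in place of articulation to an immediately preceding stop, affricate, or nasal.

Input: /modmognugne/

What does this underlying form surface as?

[modnogŋugŋe]

/m/ after /d/ (alveolar) → [n]
/n/ after /g/ (velar) → [ŋ]
/n/ after /g/ (velar) → [ŋ]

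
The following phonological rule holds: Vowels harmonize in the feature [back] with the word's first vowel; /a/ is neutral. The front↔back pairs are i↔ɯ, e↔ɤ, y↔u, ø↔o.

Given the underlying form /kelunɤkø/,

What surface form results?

[kelynekø]

/u/ harmonizes with /e/ ([-back]) → [y]
/ɤ/ harmonizes with /e/ ([-back]) → [e]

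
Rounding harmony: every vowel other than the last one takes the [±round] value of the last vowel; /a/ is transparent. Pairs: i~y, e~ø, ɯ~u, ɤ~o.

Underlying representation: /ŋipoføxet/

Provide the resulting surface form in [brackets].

/o/ harmonizes with /e/ ([-round]) → [ɤ]
/ø/ harmonizes with /e/ ([-round]) → [e]

[ŋipɤfexet]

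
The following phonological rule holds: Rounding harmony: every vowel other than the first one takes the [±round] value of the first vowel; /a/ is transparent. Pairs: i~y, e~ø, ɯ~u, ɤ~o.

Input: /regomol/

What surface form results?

/o/ harmonizes with /e/ ([-round]) → [ɤ]
/o/ harmonizes with /e/ ([-round]) → [ɤ]

[regɤmɤl]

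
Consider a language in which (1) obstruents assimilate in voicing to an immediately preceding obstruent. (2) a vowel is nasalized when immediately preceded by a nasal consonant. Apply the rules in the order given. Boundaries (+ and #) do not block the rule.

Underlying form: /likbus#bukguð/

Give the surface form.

[likpus#pukkuð]

Rule 1: /b/ after /k/ (voiceless) → [p]
Rule 1: /b/ after /s/ (voiceless) → [p]
Rule 1: /g/ after /k/ (voiceless) → [k]
After rule 1: likpus#pukkuð
Rule 2: no segment meets the rule's conditions; no change.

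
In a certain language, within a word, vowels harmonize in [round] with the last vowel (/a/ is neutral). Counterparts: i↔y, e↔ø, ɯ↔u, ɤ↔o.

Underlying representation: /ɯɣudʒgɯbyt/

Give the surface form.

[uɣudʒgubyt]

/ɯ/ harmonizes with /y/ ([+round]) → [u]
/ɯ/ harmonizes with /y/ ([+round]) → [u]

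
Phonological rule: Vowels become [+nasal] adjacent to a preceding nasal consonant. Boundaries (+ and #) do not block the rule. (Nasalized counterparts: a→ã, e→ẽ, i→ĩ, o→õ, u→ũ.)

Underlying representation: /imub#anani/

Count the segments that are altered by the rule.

3

/u/ after nasal /m/ → [ũ]
/a/ after nasal /n/ → [ã]
/i/ after nasal /n/ → [ĩ]
3 segments change.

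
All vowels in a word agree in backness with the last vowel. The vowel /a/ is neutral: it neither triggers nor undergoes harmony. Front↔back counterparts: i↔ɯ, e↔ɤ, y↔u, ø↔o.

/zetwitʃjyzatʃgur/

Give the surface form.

/e/ harmonizes with /u/ ([+back]) → [ɤ]
/i/ harmonizes with /u/ ([+back]) → [ɯ]
/y/ harmonizes with /u/ ([+back]) → [u]

[zɤtwɯtʃjuzatʃgur]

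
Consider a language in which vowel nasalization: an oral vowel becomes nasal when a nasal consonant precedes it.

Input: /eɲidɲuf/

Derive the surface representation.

[eɲĩdɲũf]

/i/ after nasal /ɲ/ → [ĩ]
/u/ after nasal /ɲ/ → [ũ]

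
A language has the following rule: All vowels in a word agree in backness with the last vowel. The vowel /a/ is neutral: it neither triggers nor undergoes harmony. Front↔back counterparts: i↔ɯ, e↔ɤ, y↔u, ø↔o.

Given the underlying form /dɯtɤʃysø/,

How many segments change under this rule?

/ɯ/ harmonizes with /ø/ ([-back]) → [i]
/ɤ/ harmonizes with /ø/ ([-back]) → [e]
2 segments change.

2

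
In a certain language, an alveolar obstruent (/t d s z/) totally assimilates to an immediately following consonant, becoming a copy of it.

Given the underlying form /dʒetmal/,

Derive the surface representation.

[dʒemmal]

/t/ before /m/ → [m] (total assimilation)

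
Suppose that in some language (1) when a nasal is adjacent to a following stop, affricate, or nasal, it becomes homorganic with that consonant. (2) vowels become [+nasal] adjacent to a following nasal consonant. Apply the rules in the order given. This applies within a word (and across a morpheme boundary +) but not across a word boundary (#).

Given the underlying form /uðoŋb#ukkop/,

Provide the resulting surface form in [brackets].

Rule 1: /ŋ/ before /b/ (labial) → [m]
After rule 1: uðomb#ukkop
Rule 2: /o/ before nasal /m/ → [õ]

[uðõmb#ukkop]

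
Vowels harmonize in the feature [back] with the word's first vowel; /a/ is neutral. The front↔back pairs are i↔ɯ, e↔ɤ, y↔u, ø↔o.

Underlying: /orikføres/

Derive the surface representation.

/i/ harmonizes with /o/ ([+back]) → [ɯ]
/ø/ harmonizes with /o/ ([+back]) → [o]
/e/ harmonizes with /o/ ([+back]) → [ɤ]

[orɯkforɤs]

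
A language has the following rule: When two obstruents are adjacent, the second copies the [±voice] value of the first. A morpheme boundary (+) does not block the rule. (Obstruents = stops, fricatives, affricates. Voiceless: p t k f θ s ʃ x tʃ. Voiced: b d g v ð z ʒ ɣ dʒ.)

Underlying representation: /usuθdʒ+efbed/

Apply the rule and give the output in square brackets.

/dʒ/ after /θ/ (voiceless) → [tʃ]
/b/ after /f/ (voiceless) → [p]

[usuθtʃ+efped]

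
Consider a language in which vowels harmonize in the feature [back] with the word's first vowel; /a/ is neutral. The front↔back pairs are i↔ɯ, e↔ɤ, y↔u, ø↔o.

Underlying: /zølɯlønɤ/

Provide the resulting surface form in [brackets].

[zøliløne]

/ɯ/ harmonizes with /ø/ ([-back]) → [i]
/ɤ/ harmonizes with /ø/ ([-back]) → [e]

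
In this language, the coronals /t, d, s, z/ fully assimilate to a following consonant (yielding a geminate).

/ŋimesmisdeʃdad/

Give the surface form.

[ŋimemmiddeʃdad]

/s/ before /m/ → [m] (total assimilation)
/s/ before /d/ → [d] (total assimilation)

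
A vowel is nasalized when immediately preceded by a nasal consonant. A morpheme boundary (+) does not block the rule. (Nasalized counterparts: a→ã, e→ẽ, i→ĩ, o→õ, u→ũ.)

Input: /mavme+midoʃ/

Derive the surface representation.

[mãvmẽ+mĩdoʃ]

/a/ after nasal /m/ → [ã]
/e/ after nasal /m/ → [ẽ]
/i/ after nasal /m/ → [ĩ]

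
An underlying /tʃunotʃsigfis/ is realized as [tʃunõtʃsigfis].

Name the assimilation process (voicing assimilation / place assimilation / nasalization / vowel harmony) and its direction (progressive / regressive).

nasalization, progressive

/o/→[õ].
Each target copies a feature from the preceding segment, so the direction is progressive.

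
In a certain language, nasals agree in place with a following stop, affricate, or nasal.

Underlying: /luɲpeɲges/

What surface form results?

[lumpeŋges]

/ɲ/ before /p/ (labial) → [m]
/ɲ/ before /g/ (velar) → [ŋ]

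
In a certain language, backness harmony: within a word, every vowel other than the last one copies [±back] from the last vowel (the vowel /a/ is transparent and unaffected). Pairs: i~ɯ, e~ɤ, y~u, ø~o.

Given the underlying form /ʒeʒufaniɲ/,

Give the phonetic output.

[ʒeʒyfaniɲ]

/u/ harmonizes with /i/ ([-back]) → [y]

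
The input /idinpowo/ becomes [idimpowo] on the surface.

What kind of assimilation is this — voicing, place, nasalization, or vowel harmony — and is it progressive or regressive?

/n/→[m].
Each target copies a feature from the following segment, so the direction is regressive.

place assimilation, regressive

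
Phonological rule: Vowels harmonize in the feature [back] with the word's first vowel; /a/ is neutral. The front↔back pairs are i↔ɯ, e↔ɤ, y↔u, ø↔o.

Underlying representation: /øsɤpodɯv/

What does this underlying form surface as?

/ɤ/ harmonizes with /ø/ ([-back]) → [e]
/o/ harmonizes with /ø/ ([-back]) → [ø]
/ɯ/ harmonizes with /ø/ ([-back]) → [i]

[øsepødiv]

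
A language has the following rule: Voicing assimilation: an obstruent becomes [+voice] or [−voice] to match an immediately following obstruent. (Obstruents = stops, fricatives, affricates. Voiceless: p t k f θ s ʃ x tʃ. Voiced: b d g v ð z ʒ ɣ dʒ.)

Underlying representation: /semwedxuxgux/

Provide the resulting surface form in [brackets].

[semwetxuɣgux]

/d/ before /x/ (voiceless) → [t]
/x/ before /g/ (voiced) → [ɣ]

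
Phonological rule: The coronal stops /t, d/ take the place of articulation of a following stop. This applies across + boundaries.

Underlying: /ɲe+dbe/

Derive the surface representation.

[ɲe+bbe]

/d/ before /b/ (labial) → [b]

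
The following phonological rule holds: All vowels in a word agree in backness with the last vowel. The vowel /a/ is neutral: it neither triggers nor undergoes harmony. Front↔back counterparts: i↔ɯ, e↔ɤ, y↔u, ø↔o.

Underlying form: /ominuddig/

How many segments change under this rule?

/o/ harmonizes with /i/ ([-back]) → [ø]
/u/ harmonizes with /i/ ([-back]) → [y]
2 segments change.

2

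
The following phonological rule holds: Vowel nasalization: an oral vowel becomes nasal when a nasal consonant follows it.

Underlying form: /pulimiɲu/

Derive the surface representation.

/i/ before nasal /m/ → [ĩ]
/i/ before nasal /ɲ/ → [ĩ]

[pulĩmĩɲu]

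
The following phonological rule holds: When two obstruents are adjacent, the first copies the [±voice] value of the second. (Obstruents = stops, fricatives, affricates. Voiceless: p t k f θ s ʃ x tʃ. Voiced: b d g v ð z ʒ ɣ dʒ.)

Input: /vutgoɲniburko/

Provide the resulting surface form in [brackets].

[vudgoɲniburko]

/t/ before /g/ (voiced) → [d]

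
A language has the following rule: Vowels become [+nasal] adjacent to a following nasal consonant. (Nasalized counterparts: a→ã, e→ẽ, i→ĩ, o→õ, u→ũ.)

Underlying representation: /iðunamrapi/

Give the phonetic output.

[iðũnãmrapi]

/u/ before nasal /n/ → [ũ]
/a/ before nasal /m/ → [ã]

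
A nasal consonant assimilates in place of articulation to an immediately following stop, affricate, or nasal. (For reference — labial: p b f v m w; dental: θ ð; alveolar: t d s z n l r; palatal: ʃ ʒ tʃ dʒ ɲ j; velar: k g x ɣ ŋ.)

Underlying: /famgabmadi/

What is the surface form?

/m/ before /g/ (velar) → [ŋ]

[faŋgabmadi]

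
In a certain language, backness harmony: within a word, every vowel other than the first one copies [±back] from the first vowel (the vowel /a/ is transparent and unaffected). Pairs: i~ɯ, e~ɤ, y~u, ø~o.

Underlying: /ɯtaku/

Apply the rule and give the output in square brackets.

no segment meets the rule's conditions; no change.

[ɯtaku]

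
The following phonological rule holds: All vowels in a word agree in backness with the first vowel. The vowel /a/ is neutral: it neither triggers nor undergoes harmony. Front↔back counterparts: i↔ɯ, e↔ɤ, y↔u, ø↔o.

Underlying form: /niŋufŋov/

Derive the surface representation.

[niŋyfŋøv]

/u/ harmonizes with /i/ ([-back]) → [y]
/o/ harmonizes with /i/ ([-back]) → [ø]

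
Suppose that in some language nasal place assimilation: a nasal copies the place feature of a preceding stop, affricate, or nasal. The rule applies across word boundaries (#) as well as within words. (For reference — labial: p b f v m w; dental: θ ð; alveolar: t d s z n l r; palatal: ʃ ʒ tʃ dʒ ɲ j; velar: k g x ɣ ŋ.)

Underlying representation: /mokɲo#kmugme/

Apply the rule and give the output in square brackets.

/ɲ/ after /k/ (velar) → [ŋ]
/m/ after /k/ (velar) → [ŋ]
/m/ after /g/ (velar) → [ŋ]

[mokŋo#kŋugŋe]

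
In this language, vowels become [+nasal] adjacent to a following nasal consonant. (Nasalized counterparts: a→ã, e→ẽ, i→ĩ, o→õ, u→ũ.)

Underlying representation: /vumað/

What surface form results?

/u/ before nasal /m/ → [ũ]

[vũmað]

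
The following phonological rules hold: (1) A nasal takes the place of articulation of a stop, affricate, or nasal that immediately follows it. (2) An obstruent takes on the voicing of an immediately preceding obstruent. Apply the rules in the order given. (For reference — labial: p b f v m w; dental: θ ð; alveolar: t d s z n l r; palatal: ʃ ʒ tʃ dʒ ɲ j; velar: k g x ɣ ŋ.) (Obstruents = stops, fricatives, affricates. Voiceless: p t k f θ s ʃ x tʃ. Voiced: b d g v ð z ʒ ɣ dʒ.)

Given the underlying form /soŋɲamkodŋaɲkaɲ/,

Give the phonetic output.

Rule 1: /ŋ/ before /ɲ/ (palatal) → [ɲ]
Rule 1: /m/ before /k/ (velar) → [ŋ]
Rule 1: /ɲ/ before /k/ (velar) → [ŋ]
After rule 1: soɲɲaŋkodŋaŋkaɲ
Rule 2: no segment meets the rule's conditions; no change.

[soɲɲaŋkodŋaŋkaɲ]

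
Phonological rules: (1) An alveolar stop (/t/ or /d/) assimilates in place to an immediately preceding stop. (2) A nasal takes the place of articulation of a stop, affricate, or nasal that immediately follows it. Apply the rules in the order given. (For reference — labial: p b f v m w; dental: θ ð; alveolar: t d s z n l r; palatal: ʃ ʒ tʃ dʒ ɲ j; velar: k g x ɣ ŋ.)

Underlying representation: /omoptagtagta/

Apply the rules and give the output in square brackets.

Rule 1: /t/ after /p/ (labial) → [p]
Rule 1: /t/ after /g/ (velar) → [k]
Rule 1: /t/ after /g/ (velar) → [k]
After rule 1: omoppagkagka
Rule 2: no segment meets the rule's conditions; no change.

[omoppagkagka]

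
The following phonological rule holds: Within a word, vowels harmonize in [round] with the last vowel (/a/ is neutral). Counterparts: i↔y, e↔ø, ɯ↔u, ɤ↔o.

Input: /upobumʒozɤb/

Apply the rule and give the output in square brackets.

/u/ harmonizes with /ɤ/ ([-round]) → [ɯ]
/o/ harmonizes with /ɤ/ ([-round]) → [ɤ]
/u/ harmonizes with /ɤ/ ([-round]) → [ɯ]
/o/ harmonizes with /ɤ/ ([-round]) → [ɤ]

[ɯpɤbɯmʒɤzɤb]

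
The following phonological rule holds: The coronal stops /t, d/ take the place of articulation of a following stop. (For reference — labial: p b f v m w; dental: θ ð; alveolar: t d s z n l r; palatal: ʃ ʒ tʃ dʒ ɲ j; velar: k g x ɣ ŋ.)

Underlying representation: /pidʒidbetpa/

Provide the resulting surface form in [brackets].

/d/ before /b/ (labial) → [b]
/t/ before /p/ (labial) → [p]

[pidʒibbeppa]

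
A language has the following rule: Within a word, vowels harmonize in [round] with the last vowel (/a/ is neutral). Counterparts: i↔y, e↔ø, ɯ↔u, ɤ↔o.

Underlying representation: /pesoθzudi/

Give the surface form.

[pesɤθzɯdi]

/o/ harmonizes with /i/ ([-round]) → [ɤ]
/u/ harmonizes with /i/ ([-round]) → [ɯ]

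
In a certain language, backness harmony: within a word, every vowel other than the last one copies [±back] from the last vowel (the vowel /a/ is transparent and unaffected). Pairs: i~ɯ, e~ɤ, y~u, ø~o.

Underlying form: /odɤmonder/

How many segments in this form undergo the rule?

3

/o/ harmonizes with /e/ ([-back]) → [ø]
/ɤ/ harmonizes with /e/ ([-back]) → [e]
/o/ harmonizes with /e/ ([-back]) → [ø]
3 segments change.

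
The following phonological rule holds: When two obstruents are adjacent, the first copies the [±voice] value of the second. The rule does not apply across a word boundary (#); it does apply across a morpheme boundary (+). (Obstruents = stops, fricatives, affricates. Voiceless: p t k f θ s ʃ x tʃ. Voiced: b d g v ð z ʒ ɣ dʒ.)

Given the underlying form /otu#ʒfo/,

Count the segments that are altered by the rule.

/ʒ/ before /f/ (voiceless) → [ʃ]
1 segment changes.

1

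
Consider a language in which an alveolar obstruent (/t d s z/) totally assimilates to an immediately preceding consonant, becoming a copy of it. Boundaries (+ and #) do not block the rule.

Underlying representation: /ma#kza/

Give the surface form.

[ma#kka]

/z/ after /k/ → [k] (total assimilation)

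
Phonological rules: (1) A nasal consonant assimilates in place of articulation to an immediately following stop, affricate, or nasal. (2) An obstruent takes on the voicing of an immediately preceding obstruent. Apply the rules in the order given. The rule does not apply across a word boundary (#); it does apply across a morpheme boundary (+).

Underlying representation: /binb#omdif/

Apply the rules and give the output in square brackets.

Rule 1: /n/ before /b/ (labial) → [m]
Rule 1: /m/ before /d/ (alveolar) → [n]
After rule 1: bimb#ondif
Rule 2: no segment meets the rule's conditions; no change.

[bimb#ondif]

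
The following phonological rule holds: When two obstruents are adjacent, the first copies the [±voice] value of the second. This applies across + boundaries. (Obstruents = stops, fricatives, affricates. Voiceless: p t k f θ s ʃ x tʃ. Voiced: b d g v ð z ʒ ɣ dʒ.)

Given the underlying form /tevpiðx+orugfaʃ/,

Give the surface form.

/v/ before /p/ (voiceless) → [f]
/ð/ before /x/ (voiceless) → [θ]
/g/ before /f/ (voiceless) → [k]

[tefpiθx+orukfaʃ]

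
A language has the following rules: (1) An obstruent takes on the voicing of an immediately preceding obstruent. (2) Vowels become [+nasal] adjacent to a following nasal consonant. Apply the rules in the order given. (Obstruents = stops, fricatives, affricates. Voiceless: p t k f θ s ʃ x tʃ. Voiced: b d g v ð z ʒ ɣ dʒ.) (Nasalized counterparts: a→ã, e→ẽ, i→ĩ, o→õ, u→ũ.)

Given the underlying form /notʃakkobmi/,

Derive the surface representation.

[notʃakkobmi]

Rule 1: no segment meets the rule's conditions; no change.
After rule 1: notʃakkobmi
Rule 2: no segment meets the rule's conditions; no change.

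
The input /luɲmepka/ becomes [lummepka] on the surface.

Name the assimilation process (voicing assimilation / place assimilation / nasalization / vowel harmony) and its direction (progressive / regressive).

place assimilation, regressive

/ɲ/→[m].
Each target copies a feature from the following segment, so the direction is regressive.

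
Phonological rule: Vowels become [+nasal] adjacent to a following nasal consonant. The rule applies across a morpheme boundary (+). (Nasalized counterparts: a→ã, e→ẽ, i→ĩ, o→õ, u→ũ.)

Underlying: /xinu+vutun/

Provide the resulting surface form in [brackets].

[xĩnu+vutũn]

/i/ before nasal /n/ → [ĩ]
/u/ before nasal /n/ → [ũ]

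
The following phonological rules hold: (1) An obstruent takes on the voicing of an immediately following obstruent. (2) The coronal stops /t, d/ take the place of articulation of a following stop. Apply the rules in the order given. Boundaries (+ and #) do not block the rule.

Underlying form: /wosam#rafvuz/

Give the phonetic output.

[wosam#ravvuz]

Rule 1: /f/ before /v/ (voiced) → [v]
After rule 1: wosam#ravvuz
Rule 2: no segment meets the rule's conditions; no change.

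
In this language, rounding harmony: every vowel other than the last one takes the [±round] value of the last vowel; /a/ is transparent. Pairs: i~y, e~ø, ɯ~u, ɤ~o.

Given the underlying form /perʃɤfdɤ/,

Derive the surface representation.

[perʃɤfdɤ]

no segment meets the rule's conditions; no change.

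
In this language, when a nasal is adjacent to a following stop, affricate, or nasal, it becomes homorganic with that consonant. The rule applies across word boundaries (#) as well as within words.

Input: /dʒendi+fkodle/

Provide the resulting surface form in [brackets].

[dʒendi+fkodle]

no segment meets the rule's conditions; no change.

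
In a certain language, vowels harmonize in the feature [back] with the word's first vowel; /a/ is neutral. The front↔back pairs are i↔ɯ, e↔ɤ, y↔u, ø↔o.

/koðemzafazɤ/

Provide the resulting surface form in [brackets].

/e/ harmonizes with /o/ ([+back]) → [ɤ]

[koðɤmzafazɤ]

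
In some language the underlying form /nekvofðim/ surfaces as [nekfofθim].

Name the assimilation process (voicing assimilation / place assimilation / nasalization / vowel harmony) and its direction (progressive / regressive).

/v/→[f] /ð/→[θ].
Each target copies a feature from the preceding segment, so the direction is progressive.

voicing assimilation, progressive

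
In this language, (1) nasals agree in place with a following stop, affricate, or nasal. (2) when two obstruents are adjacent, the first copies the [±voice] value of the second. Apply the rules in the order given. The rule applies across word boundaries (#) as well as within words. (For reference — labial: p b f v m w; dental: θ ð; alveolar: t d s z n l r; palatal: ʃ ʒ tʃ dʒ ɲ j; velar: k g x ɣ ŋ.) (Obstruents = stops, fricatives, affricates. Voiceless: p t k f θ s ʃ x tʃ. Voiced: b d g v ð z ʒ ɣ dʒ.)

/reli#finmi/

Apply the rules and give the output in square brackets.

[reli#fimmi]

Rule 1: /n/ before /m/ (labial) → [m]
After rule 1: reli#fimmi
Rule 2: no segment meets the rule's conditions; no change.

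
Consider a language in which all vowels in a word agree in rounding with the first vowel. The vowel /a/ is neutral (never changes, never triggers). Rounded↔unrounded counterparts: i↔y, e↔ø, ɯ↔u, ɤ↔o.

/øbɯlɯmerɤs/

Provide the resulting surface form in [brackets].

/ɯ/ harmonizes with /ø/ ([+round]) → [u]
/ɯ/ harmonizes with /ø/ ([+round]) → [u]
/e/ harmonizes with /ø/ ([+round]) → [ø]
/ɤ/ harmonizes with /ø/ ([+round]) → [o]

[øbulumøros]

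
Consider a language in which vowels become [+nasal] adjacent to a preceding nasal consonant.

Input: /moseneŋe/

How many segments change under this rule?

/o/ after nasal /m/ → [õ]
/e/ after nasal /n/ → [ẽ]
/e/ after nasal /ŋ/ → [ẽ]
3 segments change.

3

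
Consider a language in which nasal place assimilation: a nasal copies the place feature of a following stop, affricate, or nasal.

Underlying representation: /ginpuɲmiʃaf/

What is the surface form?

/n/ before /p/ (labial) → [m]
/ɲ/ before /m/ (labial) → [m]

[gimpummiʃaf]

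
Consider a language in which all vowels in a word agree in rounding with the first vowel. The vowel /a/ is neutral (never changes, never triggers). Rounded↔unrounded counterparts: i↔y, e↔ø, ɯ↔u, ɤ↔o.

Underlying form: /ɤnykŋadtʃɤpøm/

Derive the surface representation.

[ɤnikŋadtʃɤpem]

/y/ harmonizes with /ɤ/ ([-round]) → [i]
/ø/ harmonizes with /ɤ/ ([-round]) → [e]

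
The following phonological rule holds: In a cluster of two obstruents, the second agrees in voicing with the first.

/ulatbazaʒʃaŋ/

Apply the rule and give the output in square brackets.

/b/ after /t/ (voiceless) → [p]
/ʃ/ after /ʒ/ (voiced) → [ʒ]

[ulatpazaʒʒaŋ]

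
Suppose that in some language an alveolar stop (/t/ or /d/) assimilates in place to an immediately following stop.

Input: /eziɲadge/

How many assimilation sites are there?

/d/ before /g/ (velar) → [g]
1 segment changes.

1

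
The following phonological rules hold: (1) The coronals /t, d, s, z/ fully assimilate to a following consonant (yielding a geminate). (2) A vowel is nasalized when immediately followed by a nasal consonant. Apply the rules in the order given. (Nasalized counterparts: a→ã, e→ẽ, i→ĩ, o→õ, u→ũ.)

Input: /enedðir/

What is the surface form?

[ẽneððir]

Rule 1: /d/ before /ð/ → [ð] (total assimilation)
After rule 1: eneððir
Rule 2: /e/ before nasal /n/ → [ẽ]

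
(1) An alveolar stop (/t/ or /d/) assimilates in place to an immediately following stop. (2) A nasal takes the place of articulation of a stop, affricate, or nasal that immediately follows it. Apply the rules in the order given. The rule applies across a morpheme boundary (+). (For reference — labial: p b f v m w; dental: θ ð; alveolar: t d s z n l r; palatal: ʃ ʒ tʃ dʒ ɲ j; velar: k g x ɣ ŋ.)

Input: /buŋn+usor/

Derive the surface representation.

[bunn+usor]

Rule 1: no segment meets the rule's conditions; no change.
After rule 1: buŋn+usor
Rule 2: /ŋ/ before /n/ (alveolar) → [n]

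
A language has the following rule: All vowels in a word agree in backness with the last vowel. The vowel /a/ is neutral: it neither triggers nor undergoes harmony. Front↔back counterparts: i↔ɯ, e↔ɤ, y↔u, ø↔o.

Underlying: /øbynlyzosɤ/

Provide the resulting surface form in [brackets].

/ø/ harmonizes with /ɤ/ ([+back]) → [o]
/y/ harmonizes with /ɤ/ ([+back]) → [u]
/y/ harmonizes with /ɤ/ ([+back]) → [u]

[obunluzosɤ]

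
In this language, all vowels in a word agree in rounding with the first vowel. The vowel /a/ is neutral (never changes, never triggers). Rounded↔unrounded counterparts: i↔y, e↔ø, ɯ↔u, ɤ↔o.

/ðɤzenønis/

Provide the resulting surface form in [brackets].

/ø/ harmonizes with /ɤ/ ([-round]) → [e]

[ðɤzenenis]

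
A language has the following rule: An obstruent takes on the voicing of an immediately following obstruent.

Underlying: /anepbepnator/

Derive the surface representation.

[anebbepnator]

/p/ before /b/ (voiced) → [b]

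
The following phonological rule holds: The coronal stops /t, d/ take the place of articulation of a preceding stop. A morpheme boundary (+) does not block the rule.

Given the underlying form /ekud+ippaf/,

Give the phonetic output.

no segment meets the rule's conditions; no change.

[ekud+ippaf]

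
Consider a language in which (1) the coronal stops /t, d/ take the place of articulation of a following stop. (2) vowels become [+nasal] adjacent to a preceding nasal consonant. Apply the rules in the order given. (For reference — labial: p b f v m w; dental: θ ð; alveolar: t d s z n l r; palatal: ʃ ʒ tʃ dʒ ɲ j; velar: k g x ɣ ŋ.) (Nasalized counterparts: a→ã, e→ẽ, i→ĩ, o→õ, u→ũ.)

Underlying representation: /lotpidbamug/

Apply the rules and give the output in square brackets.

Rule 1: /t/ before /p/ (labial) → [p]
Rule 1: /d/ before /b/ (labial) → [b]
After rule 1: loppibbamug
Rule 2: /u/ after nasal /m/ → [ũ]

[loppibbamũg]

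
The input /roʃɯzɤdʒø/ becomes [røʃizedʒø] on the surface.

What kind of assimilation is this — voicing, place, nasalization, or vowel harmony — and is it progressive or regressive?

vowel harmony, regressive

/o/→[ø] /ɯ/→[i] /ɤ/→[e].
Vowels agree with the last vowel, so the harmony is regressive.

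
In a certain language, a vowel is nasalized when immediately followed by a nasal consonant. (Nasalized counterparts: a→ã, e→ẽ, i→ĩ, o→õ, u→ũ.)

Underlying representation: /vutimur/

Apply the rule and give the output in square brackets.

[vutĩmur]

/i/ before nasal /m/ → [ĩ]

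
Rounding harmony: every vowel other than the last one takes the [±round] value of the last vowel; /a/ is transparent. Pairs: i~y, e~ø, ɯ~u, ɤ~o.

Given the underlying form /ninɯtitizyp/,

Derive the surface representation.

[nynutytyzyp]

/i/ harmonizes with /y/ ([+round]) → [y]
/ɯ/ harmonizes with /y/ ([+round]) → [u]
/i/ harmonizes with /y/ ([+round]) → [y]
/i/ harmonizes with /y/ ([+round]) → [y]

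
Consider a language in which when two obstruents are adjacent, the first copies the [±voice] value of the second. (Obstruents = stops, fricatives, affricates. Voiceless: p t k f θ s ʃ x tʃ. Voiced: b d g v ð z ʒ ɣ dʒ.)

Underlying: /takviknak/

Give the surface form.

[tagviknak]

/k/ before /v/ (voiced) → [g]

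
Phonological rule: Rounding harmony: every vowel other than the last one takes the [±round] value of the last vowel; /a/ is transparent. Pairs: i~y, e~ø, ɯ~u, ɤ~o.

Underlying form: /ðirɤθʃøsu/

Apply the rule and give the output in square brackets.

/i/ harmonizes with /u/ ([+round]) → [y]
/ɤ/ harmonizes with /u/ ([+round]) → [o]

[ðyroθʃøsu]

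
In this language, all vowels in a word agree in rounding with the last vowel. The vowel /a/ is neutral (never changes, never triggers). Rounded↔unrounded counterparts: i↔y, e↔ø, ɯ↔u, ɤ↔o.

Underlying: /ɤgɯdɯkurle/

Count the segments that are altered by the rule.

1

/u/ harmonizes with /e/ ([-round]) → [ɯ]
1 segment changes.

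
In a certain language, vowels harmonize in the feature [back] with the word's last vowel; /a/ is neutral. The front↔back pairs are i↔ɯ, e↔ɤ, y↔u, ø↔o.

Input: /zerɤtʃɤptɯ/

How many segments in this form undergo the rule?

1

/e/ harmonizes with /ɯ/ ([+back]) → [ɤ]
1 segment changes.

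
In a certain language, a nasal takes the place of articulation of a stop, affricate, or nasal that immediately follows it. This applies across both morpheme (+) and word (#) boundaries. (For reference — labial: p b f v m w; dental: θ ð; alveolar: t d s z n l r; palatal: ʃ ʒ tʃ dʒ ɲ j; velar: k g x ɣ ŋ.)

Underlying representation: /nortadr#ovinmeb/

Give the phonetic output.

/n/ before /m/ (labial) → [m]

[nortadr#ovimmeb]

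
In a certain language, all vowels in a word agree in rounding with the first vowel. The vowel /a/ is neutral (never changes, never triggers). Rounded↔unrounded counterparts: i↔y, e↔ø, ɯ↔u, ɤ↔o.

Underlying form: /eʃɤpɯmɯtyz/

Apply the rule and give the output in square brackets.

/y/ harmonizes with /e/ ([-round]) → [i]

[eʃɤpɯmɯtiz]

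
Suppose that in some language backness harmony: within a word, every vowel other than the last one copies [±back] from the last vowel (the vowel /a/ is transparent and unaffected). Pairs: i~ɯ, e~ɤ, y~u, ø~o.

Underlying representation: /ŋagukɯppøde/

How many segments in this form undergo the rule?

/u/ harmonizes with /e/ ([-back]) → [y]
/ɯ/ harmonizes with /e/ ([-back]) → [i]
2 segments change.

2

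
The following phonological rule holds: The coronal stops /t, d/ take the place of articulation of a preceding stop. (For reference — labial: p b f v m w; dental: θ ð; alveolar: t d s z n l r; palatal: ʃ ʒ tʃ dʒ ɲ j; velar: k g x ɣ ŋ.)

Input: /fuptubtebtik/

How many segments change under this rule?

/t/ after /p/ (labial) → [p]
/t/ after /b/ (labial) → [p]
/t/ after /b/ (labial) → [p]
3 segments change.

3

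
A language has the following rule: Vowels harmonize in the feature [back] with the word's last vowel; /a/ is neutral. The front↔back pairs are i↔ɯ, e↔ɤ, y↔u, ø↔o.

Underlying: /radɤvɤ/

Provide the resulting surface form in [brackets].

no segment meets the rule's conditions; no change.

[radɤvɤ]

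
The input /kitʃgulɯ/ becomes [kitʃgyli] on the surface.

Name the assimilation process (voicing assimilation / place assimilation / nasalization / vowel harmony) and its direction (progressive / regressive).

vowel harmony, progressive

/u/→[y] /ɯ/→[i].
Vowels agree with the first vowel, so the harmony is progressive.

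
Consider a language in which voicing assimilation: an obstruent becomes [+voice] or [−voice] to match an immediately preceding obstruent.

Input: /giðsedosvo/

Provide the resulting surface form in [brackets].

/s/ after /ð/ (voiced) → [z]
/v/ after /s/ (voiceless) → [f]

[giðzedosfo]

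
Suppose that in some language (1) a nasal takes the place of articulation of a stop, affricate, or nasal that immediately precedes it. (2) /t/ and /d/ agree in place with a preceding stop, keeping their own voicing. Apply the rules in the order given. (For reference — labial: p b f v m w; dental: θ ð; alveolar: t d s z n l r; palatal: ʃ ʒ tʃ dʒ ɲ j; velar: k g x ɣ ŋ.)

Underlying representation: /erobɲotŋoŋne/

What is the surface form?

[erobmotnoŋŋe]

Rule 1: /ɲ/ after /b/ (labial) → [m]
Rule 1: /ŋ/ after /t/ (alveolar) → [n]
Rule 1: /n/ after /ŋ/ (velar) → [ŋ]
After rule 1: erobmotnoŋŋe
Rule 2: no segment meets the rule's conditions; no change.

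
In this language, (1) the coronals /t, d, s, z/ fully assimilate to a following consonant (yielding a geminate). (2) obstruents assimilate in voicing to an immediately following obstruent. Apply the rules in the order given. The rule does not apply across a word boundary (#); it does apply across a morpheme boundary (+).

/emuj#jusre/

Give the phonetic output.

[emuj#jurre]

Rule 1: /s/ before /r/ → [r] (total assimilation)
After rule 1: emuj#jurre
Rule 2: no segment meets the rule's conditions; no change.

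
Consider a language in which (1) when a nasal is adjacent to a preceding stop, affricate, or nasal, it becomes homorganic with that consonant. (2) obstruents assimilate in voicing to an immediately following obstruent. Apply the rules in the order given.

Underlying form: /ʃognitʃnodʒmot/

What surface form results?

[ʃogŋitʃɲodʒɲot]

Rule 1: /n/ after /g/ (velar) → [ŋ]
Rule 1: /n/ after /tʃ/ (palatal) → [ɲ]
Rule 1: /m/ after /dʒ/ (palatal) → [ɲ]
After rule 1: ʃogŋitʃɲodʒɲot
Rule 2: no segment meets the rule's conditions; no change.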